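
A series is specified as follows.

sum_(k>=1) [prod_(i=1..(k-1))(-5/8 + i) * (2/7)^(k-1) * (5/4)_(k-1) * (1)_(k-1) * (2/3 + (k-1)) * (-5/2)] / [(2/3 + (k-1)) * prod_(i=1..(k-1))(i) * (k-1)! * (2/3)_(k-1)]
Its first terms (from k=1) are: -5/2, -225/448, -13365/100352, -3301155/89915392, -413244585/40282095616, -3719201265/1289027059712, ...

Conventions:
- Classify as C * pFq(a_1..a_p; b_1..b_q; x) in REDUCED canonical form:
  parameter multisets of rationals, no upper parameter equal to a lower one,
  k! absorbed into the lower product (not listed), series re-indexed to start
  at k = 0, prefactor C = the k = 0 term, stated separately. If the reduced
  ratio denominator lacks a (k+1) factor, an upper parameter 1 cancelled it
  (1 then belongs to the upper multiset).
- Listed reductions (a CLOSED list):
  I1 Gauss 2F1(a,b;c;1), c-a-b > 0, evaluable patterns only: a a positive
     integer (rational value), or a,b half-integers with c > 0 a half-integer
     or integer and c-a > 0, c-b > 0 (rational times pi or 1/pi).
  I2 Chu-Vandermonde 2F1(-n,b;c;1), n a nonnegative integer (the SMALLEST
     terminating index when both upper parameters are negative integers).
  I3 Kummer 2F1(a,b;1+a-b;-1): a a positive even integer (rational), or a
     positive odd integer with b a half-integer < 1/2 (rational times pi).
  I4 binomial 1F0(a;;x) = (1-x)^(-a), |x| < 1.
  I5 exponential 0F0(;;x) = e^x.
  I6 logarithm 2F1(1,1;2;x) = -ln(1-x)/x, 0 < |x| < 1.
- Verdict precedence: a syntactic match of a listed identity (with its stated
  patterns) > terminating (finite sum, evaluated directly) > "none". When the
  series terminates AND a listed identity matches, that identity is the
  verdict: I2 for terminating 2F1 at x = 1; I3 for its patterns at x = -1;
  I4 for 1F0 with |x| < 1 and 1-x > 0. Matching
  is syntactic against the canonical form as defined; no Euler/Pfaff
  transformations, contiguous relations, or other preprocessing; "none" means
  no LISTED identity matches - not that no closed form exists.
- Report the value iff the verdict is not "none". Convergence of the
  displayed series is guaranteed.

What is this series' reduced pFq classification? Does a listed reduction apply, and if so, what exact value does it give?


The series (x = 2/7) is 2F1: upper {3/8, 5/4}, lower {2/3}, prefactor -5/2. Verdict: none (x = 2/7): each listed identity misses the multisets {3/8, 5/4} ; {2/3}.

Structural cue: t_0 being -5/2, the parameter 1 appears in both the upper and lower lists and cancels (alongside the other common factor).
Ratio: r(k) = (2/7) * (k+3/8) (k+5/4) / [(k+2/3) (k+1)] - rational in k, leading ratio (2/7); with t_0 = -5/2, classification follows.


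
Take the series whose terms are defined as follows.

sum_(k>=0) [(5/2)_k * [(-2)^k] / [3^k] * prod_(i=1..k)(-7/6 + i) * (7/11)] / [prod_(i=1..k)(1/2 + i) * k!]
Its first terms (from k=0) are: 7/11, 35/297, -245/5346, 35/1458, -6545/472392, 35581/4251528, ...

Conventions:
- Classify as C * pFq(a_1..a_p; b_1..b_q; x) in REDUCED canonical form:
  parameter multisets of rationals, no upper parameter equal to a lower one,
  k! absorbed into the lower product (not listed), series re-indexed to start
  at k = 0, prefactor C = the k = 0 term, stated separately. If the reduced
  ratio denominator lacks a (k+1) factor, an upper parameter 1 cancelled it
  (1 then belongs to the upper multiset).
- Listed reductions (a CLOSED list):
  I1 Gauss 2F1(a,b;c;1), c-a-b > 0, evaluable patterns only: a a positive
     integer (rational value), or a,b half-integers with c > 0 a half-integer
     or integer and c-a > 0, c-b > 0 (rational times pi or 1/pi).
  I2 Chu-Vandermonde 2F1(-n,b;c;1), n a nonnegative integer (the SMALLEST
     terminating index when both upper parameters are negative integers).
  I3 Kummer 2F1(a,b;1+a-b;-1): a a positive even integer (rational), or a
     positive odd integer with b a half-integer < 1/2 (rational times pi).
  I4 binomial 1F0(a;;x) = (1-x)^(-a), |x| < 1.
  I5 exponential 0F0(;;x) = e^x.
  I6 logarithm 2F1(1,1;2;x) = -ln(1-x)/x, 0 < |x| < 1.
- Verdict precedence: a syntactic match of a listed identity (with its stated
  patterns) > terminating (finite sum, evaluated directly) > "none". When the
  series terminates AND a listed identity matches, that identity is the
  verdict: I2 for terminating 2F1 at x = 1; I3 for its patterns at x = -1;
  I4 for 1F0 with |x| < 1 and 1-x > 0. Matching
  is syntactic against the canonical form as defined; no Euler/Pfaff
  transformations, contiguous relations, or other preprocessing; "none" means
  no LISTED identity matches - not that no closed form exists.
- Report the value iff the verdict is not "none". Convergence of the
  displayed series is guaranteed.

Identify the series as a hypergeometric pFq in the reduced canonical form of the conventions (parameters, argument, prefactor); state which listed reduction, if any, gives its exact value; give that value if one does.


Key observation: with t_0 = 7/11, the two geometric factors (C = 7/11, x = -2/3) combine into one argument.
Adjacent-term ratio: r(k) = (-2/3) * (k-1/6) (k+5/2) / [(k+3/2) (k+1)] - poly over poly, x = (-2/3) from leading terms; C = 7/11 at k = 0.

x = -2/3 here; the reduced form reads 2F1, upper {-1/6, 5/2}, lower {3/2}, C = 7/11. Verdict: no listed reduction: x = -2/3 and upper {-1/6, 5/2} fail every I1-I6 pattern.


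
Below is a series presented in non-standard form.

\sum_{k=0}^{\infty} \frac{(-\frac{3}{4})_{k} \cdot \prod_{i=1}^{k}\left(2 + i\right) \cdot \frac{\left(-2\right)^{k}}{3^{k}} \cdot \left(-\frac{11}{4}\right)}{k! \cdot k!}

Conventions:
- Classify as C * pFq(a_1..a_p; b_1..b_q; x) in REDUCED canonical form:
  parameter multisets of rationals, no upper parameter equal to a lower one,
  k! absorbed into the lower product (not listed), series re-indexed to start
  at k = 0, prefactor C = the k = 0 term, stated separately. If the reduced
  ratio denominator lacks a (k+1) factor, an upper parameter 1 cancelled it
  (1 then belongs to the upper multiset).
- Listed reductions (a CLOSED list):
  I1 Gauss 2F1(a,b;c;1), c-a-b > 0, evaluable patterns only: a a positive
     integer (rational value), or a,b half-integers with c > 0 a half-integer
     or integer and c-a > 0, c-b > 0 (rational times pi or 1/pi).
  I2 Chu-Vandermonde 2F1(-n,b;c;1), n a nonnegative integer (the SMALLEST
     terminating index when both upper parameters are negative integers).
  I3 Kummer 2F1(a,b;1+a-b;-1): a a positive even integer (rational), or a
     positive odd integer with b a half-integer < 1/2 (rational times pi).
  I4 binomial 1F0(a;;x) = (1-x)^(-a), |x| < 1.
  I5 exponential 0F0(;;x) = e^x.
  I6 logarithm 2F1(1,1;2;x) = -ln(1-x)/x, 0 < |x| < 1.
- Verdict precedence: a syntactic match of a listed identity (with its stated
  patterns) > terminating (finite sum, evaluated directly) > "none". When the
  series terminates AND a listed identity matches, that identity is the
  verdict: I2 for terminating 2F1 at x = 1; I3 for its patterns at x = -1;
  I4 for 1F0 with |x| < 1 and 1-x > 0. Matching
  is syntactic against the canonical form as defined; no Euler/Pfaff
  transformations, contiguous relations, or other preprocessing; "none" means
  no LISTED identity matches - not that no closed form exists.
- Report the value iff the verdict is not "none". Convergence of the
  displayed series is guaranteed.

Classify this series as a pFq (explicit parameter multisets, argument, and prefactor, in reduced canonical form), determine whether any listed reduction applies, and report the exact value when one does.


Prefactor -\frac{11}{4}, argument -\frac{2}{3}: 2F1 with upper {-\frac{3}{4}, 3} over lower {1}. Verdict: none. No listed pattern accepts 2F1(-\frac{3}{4}, 3; 1; -\frac{2}{3}).

Key observation: with t_0 = -\frac{11}{4}, the denominator's factorial ratio (C = -11/4) is a lower Pochhammer.
Term ratio: r(k) = -\frac{2}{3} * (k-\frac{3}{4}) (k+3) / [(k+1) (k+1)] - poly over poly, x = -\frac{2}{3} from leading terms; C = -\frac{11}{4} at k = 0.


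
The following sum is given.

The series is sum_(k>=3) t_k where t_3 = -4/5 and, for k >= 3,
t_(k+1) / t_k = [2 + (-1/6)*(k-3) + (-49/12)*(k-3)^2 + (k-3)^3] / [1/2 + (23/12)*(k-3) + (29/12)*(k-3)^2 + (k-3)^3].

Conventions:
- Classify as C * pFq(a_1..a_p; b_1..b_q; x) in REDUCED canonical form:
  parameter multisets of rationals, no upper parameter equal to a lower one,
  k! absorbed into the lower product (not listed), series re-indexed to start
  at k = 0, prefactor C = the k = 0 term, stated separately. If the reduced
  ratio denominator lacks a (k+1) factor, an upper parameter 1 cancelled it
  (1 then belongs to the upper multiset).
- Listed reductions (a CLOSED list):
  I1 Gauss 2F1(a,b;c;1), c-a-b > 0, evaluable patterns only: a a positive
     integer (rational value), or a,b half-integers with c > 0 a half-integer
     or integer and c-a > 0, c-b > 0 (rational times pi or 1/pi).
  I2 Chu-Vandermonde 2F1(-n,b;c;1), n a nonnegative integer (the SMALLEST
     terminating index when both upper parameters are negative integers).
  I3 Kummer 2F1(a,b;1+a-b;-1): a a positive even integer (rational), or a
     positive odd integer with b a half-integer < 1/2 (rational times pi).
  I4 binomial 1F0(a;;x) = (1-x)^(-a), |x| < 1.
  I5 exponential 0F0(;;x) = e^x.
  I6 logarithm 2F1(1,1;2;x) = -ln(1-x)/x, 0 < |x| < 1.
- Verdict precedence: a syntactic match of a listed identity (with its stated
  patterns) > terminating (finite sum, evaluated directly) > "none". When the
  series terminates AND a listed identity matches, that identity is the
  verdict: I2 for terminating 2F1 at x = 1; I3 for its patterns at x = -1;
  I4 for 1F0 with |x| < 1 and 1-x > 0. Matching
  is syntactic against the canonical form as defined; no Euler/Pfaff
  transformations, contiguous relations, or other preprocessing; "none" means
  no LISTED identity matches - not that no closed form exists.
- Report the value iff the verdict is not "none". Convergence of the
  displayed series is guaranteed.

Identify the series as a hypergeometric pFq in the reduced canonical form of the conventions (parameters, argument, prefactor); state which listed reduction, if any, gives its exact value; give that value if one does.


With C = -4/5: the canonical form is 2F1(-4, -3/4; 3/4; 1). Verdict at x = 1: Chu-Vandermonde (I2) matches (terminating 2F1 at x = 1 with n = 4, b = -3/4, c = 3/4). Value: -192/55.

Structural cue: x = 1 and roots of the ratio polynomials (C = -4/5) are the negated parameters.
Consecutive-term ratio: r(k) = 1 * (k-4) (k-3/4) / [(k+3/4) (k+1)] - rational in k, leading ratio 1; with t_0 = -4/5, classification follows.


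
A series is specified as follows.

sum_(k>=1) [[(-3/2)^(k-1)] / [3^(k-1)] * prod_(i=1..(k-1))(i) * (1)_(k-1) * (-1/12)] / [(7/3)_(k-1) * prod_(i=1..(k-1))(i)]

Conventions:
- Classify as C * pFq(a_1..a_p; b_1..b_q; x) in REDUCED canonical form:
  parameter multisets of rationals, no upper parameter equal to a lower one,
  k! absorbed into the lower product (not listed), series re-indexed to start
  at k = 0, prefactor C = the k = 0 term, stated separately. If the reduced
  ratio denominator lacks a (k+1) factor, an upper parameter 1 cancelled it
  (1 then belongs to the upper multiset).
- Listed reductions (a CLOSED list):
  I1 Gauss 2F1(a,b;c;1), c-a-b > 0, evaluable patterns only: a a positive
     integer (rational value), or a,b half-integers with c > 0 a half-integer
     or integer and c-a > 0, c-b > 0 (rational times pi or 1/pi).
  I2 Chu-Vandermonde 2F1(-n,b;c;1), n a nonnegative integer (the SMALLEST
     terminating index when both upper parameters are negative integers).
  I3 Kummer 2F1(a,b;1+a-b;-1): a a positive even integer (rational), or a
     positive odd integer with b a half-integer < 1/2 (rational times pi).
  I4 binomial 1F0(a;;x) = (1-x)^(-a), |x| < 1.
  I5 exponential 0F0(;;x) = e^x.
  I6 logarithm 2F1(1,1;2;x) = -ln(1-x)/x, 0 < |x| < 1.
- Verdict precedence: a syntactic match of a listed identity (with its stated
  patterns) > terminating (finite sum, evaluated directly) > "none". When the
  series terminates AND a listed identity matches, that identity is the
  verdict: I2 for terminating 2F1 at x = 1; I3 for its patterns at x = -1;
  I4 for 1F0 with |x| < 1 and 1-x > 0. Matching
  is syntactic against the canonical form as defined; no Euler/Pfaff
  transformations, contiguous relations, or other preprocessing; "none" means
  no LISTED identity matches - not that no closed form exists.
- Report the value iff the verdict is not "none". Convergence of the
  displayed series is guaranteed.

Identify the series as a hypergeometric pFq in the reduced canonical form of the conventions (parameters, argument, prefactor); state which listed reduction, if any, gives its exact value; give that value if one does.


At argument -1/2: a 2F1 with upper {1, 1}, lower {7/3}, scaled by C = -1/12. Verdict: none. No listed pattern accepts 2F1(1, 1; 7/3; -1/2).

The tell: t_0 = -1/12 here, and the running product (C = -1/12) telescopes to a rising factorial.
Consecutive-term ratio: r(k) = (-1/2) * (k+1) (k+1) / [(k+7/3) (k+1)] - rational in k, leading ratio (-1/2); with t_0 = -1/12, classification follows.


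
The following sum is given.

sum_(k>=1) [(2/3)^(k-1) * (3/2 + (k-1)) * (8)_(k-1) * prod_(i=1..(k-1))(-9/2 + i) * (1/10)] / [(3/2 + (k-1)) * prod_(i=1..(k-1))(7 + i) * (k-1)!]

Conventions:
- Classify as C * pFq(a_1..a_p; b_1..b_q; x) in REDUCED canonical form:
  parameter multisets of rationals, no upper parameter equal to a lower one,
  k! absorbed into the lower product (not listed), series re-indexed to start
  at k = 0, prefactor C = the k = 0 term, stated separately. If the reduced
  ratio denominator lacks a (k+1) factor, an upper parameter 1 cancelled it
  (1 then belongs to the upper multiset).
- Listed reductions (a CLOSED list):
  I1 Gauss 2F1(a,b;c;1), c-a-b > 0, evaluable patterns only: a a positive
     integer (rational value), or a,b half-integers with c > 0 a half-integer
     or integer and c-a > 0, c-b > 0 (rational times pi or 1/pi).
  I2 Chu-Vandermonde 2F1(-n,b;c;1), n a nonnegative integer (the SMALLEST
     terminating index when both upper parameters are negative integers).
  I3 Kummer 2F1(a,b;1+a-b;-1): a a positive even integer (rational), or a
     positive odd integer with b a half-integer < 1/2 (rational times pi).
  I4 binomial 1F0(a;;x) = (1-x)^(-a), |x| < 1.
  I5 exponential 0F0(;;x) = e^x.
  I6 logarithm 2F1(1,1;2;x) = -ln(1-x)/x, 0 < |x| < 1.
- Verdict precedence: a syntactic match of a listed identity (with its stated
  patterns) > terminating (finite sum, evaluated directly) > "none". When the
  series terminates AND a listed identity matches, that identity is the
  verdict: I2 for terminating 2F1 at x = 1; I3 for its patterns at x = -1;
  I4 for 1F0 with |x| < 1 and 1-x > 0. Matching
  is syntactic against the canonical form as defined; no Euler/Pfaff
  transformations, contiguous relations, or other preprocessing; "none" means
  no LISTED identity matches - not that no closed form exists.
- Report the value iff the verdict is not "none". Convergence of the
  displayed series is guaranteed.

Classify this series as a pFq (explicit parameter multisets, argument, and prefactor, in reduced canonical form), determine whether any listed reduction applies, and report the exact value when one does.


The series (x = 2/3) is 1F0: upper {-7/2}, lower {-}, prefactor 1/10. Verdict (x = 2/3): the binomial series (I4) applies (the 1F0 binomial series: exponent 7/2, x = 2/3). Hence: (1/10) * (1/3)^(7/2).

The tell: from the first term 1/10: the parameter 8 appears in both the upper and lower lists and cancels (alongside the other common factor).
Ratio: r(k) = (2/3) * (k-7/2) / [(k+1)] - rational; roots negated = parameters, x = (2/3), C = 1/10.


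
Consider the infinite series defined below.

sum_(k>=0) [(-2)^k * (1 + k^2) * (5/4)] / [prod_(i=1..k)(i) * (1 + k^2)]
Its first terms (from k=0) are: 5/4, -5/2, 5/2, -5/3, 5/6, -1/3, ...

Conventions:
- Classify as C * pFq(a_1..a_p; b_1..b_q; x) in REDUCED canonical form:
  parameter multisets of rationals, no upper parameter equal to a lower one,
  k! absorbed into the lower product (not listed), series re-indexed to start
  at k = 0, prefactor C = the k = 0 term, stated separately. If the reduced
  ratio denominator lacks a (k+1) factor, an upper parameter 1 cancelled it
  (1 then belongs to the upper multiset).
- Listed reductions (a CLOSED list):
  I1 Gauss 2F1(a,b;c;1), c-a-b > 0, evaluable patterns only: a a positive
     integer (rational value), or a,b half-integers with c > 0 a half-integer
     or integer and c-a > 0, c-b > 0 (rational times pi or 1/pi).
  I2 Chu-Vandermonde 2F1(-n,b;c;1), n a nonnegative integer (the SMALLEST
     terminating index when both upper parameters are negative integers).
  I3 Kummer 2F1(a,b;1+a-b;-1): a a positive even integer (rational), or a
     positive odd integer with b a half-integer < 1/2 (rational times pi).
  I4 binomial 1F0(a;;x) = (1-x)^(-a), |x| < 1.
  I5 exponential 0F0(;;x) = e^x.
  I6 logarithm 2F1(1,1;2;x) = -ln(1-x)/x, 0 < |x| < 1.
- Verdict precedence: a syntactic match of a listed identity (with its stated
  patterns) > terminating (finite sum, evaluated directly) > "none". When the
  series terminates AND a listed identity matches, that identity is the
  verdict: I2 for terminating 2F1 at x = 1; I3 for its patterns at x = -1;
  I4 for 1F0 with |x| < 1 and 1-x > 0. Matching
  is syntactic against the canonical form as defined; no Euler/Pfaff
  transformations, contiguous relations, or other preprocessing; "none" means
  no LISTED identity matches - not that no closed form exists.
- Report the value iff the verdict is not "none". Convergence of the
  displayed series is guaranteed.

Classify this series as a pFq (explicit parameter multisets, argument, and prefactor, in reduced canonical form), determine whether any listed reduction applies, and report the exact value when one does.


Reduced: x = -2, 0F0, upper = {-}, lower = {-}, C = 5/4. Verdict: exponential (I5) fires (the 0F0 exponential series at x = -2). Sum: (5/4) * e^(-2).

Key observation: from the first term 5/4: striking the common factor k^2 + 1 reduces the term (prefactor 5/4).
Consecutive-term ratio: r(k) = (-2) * 1 / [(k+1)] - poly over poly, x = (-2) from leading terms; C = 5/4 at k = 0.


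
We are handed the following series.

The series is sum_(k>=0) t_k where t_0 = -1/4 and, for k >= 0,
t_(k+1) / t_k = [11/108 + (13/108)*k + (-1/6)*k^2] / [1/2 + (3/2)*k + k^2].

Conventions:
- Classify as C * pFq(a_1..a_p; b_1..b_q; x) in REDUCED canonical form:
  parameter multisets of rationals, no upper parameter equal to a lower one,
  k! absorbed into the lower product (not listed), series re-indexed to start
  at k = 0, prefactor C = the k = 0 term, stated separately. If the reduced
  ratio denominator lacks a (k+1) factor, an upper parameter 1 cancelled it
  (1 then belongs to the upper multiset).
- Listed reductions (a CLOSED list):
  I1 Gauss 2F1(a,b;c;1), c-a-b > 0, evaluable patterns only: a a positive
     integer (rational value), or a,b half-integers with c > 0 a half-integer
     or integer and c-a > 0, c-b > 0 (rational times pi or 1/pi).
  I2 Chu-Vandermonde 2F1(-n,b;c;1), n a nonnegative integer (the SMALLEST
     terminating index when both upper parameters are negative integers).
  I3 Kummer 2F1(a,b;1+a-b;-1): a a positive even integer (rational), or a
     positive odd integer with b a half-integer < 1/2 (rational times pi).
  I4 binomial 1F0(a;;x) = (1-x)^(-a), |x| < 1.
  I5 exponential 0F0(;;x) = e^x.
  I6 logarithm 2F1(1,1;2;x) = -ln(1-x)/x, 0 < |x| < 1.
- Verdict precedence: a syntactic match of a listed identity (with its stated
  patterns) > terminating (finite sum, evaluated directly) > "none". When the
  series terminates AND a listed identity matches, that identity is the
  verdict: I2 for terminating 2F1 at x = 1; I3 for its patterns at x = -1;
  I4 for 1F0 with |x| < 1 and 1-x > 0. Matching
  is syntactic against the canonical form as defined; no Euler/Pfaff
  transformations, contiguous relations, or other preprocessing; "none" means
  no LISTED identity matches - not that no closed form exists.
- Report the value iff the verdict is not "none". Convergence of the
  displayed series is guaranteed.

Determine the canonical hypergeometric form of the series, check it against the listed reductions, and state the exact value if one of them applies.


This is -1/4 * 1F0(-11/9; -; -1/6) in reduced canonical form. Verdict at x = -1/6: the binomial series (I4) matches (the 1F0 binomial series: exponent 11/9, x = -1/6). Value: (-1/4) * (7/6)^(11/9).

Key observation: with t_0 = -1/4, the ratio is unreduced: k + 1/2 divides both sides (prefactor -1/4).
Consecutive-term ratio: r(k) = (-1/6) * (k-11/9) / [(k+1)] ; factor over Q: parameters, x = (-1/6), and C = -1/4.


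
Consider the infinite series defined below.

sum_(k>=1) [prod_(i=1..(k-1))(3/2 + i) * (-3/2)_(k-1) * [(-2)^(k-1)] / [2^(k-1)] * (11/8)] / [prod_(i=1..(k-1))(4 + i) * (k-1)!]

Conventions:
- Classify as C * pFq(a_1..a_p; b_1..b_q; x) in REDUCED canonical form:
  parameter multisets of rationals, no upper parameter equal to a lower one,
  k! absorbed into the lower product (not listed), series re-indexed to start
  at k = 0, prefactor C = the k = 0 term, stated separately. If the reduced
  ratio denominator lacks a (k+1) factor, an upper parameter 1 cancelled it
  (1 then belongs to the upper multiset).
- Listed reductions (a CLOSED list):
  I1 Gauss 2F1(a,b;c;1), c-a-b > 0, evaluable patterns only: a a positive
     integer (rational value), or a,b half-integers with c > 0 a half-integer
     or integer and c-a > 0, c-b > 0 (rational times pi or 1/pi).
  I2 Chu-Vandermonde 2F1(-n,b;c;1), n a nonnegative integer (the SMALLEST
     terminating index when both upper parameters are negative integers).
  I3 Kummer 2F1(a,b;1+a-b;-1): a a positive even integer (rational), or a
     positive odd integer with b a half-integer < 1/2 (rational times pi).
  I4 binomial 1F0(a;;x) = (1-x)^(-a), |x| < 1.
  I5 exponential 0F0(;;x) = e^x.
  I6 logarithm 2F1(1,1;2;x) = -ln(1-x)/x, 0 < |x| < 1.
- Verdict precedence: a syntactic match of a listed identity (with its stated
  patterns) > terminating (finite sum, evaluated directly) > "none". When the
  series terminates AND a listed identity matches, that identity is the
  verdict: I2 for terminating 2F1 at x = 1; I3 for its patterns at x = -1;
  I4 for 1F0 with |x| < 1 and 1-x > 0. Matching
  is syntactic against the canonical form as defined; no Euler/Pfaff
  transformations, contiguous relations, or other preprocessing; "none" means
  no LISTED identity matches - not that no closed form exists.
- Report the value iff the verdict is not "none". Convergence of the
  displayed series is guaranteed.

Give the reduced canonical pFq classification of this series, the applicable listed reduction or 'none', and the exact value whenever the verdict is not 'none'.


Reduced: x = -1, 2F1, upper = {-3/2, 5/2}, lower = {5}, C = 11/8. Verdict: none - at argument -1 the multisets {-3/2, 5/2} ; {5} match no listed identity.

Key step: from the first term 11/8: the running product (C = 11/8, x = -1) telescopes to a rising factorial.
Step ratio: r(k) = (-1) * (k-3/2) (k+5/2) / [(k+5) (k+1)] - poly over poly, x = (-1) from leading terms; C = 11/8 at k = 0.


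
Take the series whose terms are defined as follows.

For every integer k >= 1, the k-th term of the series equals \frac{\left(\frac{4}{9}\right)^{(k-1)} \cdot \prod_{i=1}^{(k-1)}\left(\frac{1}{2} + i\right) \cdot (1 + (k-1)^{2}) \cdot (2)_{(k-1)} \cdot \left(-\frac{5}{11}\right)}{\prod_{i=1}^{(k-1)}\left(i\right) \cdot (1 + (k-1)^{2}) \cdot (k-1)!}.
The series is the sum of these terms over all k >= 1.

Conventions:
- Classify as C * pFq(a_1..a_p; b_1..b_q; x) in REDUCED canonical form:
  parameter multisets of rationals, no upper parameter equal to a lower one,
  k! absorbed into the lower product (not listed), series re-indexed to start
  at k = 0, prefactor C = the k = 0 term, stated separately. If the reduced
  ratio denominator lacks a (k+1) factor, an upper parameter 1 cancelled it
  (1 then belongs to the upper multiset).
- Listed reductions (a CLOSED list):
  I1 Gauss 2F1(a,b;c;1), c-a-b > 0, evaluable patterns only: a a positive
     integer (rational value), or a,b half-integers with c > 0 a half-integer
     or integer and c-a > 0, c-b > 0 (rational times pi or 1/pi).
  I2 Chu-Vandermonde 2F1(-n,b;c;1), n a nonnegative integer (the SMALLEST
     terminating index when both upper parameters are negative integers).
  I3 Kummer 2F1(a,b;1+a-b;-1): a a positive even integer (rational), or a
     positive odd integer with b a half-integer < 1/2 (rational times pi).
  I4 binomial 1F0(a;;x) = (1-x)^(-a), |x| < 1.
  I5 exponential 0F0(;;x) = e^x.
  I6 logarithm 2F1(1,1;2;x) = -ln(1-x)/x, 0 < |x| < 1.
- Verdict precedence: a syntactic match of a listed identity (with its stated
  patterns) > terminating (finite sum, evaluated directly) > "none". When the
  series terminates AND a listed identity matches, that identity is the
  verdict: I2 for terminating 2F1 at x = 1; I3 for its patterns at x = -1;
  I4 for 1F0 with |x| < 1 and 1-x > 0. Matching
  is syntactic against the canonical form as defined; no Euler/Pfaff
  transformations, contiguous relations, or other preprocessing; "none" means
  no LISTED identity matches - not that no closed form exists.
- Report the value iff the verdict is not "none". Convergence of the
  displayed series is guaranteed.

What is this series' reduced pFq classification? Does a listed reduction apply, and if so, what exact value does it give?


The series (x = \frac{4}{9}) is 2F1: upper {\frac{3}{2}, 2}, lower {1}, prefactor -\frac{5}{11}. Verdict: no listed reduction: x = \frac{4}{9} and upper {\frac{3}{2}, 2} fail every I1-I6 pattern.

First insight: with t_0 = -\frac{5}{11}, the lower running product (C = -5/11) is a rising factorial.
Step ratio: r(k) = \frac{4}{9} * (k+\frac{3}{2}) (k+2) / [(k+1) (k+1)] - rational in k. x = \frac{4}{9}; t_0 = -\frac{5}{11}; negate the roots.


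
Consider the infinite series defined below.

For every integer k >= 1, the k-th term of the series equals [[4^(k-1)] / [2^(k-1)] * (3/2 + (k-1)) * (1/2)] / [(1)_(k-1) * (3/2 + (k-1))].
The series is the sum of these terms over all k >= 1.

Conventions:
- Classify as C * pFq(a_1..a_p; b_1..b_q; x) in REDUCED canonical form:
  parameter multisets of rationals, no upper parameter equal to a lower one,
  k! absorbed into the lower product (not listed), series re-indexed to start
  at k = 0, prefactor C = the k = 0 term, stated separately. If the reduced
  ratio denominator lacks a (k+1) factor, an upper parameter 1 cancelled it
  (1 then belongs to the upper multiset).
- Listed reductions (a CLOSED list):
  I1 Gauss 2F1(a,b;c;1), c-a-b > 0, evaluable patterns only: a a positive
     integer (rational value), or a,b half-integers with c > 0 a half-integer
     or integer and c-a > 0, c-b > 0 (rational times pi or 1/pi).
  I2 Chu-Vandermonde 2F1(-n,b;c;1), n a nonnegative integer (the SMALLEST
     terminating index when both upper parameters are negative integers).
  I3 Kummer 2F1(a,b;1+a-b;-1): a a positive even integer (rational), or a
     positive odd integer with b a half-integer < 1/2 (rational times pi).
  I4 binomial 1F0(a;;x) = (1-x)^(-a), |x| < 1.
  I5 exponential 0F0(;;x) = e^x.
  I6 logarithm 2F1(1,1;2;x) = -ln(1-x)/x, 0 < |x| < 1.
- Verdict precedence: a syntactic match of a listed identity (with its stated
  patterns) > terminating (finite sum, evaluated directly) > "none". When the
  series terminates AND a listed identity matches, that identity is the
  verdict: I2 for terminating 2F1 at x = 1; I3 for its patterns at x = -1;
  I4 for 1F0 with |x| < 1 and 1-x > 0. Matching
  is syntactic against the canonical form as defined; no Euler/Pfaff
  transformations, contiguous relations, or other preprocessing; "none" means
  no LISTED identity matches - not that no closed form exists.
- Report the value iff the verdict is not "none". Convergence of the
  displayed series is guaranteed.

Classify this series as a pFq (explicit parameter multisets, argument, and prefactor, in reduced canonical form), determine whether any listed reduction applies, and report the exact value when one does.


At argument 2: a 0F0 with upper {-}, lower {-}, scaled by C = 1/2. Verdict: the exponential series (I5) applies (the 0F0 exponential series at x = 2). Exact value: (1/2) * e^(2).

Key step: t_0 being 1/2, (1)_k (C = 1/2, x = 2) is k! itself.
Term ratio: r(k) = 2 * 1 / [(k+1)] ; factor over Q: parameters, x = 2, and C = 1/2.


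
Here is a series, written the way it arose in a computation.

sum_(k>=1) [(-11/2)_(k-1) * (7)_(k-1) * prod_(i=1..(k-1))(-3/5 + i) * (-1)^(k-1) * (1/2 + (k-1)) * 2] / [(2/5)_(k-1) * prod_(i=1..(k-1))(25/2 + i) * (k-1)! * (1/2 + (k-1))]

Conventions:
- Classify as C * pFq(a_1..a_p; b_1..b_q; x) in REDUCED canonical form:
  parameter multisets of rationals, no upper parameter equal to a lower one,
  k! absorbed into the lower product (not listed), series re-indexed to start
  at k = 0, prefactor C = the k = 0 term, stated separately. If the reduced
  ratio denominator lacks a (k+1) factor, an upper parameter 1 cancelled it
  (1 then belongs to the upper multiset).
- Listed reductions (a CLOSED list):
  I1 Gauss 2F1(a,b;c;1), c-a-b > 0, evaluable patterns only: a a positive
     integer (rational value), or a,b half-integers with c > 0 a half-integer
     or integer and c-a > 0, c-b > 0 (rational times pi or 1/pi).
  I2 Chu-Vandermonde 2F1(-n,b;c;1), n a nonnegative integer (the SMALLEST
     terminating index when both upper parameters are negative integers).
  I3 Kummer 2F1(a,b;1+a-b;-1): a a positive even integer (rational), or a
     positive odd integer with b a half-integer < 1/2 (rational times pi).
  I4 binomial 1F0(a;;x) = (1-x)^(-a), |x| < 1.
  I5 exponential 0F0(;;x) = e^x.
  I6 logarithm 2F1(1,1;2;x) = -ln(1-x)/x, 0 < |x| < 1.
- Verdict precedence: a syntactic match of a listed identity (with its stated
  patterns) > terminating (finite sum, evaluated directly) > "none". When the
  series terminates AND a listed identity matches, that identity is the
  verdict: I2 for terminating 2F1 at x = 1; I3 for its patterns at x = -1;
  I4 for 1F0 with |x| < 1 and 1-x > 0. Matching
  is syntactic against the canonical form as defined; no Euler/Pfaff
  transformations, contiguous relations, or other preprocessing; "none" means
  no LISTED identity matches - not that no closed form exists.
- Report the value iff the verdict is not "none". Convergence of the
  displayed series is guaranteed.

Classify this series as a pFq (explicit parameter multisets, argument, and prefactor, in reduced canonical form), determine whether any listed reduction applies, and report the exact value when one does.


Key step: with t_0 = 2, the lower running product (prefactor 2) is a rising factorial.
Ratio: r(k) = (-1) * (k-11/2) (k+7) / [(k+27/2) (k+1)] - rational in k. x = (-1); t_0 = 2; negate the roots.

With C = 2: the canonical form is 2F1(-11/2, 7; 27/2; -1). Verdict: Kummer's theorem (I3) matches (x = -1; c = 27/2 equals 1+a-b for upper {-11/2, 7}: listed pattern). Sum: (929553625/134217728) * pi.


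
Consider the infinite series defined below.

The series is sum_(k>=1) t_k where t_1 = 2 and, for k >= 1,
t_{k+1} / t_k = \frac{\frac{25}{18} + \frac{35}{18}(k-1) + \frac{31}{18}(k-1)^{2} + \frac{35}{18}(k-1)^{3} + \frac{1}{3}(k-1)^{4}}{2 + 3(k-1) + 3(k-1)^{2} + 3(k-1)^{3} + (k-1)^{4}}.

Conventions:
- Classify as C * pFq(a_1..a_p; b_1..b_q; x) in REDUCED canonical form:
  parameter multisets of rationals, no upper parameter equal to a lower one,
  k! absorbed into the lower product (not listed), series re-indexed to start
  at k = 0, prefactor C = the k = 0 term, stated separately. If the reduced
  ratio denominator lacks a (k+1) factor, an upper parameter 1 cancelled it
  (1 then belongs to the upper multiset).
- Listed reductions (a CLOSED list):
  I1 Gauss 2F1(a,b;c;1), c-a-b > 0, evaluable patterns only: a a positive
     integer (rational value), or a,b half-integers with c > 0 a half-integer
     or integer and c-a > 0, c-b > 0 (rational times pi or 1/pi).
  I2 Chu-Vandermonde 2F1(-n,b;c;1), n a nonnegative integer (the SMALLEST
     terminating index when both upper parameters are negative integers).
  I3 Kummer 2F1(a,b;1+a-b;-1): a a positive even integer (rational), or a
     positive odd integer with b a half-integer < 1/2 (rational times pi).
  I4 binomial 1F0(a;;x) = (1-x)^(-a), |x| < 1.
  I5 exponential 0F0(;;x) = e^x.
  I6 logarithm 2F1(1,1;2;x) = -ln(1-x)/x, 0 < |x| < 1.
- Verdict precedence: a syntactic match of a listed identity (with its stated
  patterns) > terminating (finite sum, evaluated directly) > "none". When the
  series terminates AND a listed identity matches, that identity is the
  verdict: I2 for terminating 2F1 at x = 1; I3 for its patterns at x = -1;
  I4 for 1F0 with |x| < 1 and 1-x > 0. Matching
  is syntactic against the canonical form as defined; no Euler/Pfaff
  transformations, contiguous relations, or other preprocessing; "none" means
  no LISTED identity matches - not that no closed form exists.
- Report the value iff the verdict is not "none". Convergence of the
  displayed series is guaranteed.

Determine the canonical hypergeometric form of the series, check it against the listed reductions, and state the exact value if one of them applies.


First insight: from the first term 2: factor the ratio over Q (C = 2, x = 1/3): negated roots = parameters.
Adjacent-term ratio: r(k) = \frac{1}{3} * (k+\frac{5}{6}) (k+5) / [(k+2) (k+1)] - rational in k. x = \frac{1}{3}; t_0 = 2; negate the roots.

Prefactor 2, argument \frac{1}{3}: 2F1 with upper {\frac{5}{6}, 5} over lower {2}. Verdict: none - at argument \frac{1}{3} the multisets {\frac{5}{6}, 5} ; {2} match no listed identity.


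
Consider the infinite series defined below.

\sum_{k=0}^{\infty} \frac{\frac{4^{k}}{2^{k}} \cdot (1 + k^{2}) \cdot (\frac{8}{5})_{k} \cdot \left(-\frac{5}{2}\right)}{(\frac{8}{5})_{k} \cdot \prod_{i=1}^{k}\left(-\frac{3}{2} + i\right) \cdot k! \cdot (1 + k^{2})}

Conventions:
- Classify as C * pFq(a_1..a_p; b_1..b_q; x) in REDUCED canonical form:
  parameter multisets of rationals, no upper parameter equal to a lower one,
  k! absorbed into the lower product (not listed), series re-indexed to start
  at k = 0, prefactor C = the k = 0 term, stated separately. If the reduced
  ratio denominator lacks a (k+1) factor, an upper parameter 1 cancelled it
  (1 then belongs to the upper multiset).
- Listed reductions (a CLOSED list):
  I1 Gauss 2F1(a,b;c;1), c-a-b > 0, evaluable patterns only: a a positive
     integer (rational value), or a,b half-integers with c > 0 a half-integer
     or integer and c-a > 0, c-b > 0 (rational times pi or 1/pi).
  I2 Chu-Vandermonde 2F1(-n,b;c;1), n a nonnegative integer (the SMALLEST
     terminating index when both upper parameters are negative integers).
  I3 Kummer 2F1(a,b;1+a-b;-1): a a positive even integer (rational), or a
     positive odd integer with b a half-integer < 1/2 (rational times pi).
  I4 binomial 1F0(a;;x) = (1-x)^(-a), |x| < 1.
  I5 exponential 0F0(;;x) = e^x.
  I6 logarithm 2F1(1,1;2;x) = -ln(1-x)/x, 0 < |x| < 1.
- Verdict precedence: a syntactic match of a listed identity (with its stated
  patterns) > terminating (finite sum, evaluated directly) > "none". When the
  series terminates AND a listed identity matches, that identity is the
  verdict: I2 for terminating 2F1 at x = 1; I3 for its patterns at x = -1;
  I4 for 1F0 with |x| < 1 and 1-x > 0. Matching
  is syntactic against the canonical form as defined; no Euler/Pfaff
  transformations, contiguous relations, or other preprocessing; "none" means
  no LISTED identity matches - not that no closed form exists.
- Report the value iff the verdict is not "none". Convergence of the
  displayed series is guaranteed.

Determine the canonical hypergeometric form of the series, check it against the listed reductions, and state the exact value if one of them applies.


This is -\frac{5}{2} * 0F1(-; -\frac{1}{2}; 2) in reduced canonical form. Verdict: no listed reduction: x = 2 and upper {-} fail every I1-I6 pattern.

Key observation: with t_0 = -\frac{5}{2}, the two k-th powers (C = -5/2, x = 2) combine into one argument.
Consecutive-term ratio: r(k) = 2 * 1 / [(k-\frac{1}{2}) (k+1)] - poly over poly, x = 2 from leading terms; C = -\frac{5}{2} at k = 0.


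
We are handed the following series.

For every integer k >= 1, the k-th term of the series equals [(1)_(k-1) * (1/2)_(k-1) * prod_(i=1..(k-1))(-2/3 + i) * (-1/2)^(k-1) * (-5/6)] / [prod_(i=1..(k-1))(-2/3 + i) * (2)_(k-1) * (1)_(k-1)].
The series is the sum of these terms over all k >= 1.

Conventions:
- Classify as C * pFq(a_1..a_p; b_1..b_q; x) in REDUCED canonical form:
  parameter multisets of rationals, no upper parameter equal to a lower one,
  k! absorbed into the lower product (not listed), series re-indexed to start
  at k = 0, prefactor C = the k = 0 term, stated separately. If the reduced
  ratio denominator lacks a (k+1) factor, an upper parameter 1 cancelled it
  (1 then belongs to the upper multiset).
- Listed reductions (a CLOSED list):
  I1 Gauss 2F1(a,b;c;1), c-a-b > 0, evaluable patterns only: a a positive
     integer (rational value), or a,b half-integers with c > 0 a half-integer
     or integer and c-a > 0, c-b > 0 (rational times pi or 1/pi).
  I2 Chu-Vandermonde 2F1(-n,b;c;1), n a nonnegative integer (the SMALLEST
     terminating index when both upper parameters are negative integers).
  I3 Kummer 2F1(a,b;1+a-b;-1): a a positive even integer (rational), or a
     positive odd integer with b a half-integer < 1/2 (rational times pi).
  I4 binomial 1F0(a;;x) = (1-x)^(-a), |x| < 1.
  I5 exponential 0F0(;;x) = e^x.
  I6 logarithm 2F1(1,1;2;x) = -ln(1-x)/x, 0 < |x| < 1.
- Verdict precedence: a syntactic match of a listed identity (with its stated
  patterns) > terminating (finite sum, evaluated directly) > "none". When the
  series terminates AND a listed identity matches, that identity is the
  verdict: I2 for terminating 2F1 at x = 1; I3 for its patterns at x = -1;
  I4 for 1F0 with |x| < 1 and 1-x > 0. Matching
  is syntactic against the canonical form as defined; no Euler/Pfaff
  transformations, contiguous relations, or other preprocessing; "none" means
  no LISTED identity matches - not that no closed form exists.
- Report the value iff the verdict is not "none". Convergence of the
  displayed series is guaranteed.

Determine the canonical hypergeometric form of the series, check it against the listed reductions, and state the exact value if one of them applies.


At argument -1/2: a 2F1 with upper {1/2, 1}, lower {2}, scaled by C = -5/6. Verdict: none - at argument -1/2 the multisets {1/2, 1} ; {2} match no listed identity.

Key step: x = (-1/2) and the running product (C = -5/6, x = -1/2) telescopes to a rising factorial.
Term ratio: r(k) = (-1/2) * (k+1/2) (k+1) / [(k+2) (k+1)] ; factor over Q: parameters, x = (-1/2), and C = -5/6.


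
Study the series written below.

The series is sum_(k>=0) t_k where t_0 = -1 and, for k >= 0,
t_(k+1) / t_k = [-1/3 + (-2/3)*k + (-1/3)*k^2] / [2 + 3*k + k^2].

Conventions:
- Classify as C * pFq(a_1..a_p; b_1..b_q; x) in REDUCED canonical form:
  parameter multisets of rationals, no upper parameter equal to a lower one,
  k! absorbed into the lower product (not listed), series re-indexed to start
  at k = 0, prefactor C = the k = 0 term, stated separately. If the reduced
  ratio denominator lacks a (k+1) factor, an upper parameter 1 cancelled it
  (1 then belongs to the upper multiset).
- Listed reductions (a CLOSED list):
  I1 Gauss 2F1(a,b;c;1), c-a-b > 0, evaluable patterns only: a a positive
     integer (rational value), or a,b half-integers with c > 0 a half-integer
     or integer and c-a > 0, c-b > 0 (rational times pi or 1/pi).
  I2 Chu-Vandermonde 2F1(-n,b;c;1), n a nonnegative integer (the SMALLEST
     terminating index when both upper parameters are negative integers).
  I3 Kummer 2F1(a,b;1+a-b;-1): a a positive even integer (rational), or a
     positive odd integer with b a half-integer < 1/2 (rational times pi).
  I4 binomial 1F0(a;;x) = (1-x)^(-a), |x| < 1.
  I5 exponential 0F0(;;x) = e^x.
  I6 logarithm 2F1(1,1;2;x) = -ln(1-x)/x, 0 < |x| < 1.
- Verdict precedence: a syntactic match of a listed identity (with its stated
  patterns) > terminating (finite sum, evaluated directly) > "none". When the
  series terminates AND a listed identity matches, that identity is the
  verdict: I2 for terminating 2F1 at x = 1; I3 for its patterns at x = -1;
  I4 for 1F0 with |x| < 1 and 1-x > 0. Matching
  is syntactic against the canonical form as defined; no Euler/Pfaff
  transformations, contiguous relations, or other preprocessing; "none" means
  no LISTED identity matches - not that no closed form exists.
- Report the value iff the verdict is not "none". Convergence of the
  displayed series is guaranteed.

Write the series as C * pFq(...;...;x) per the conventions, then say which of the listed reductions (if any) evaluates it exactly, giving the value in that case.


Key observation: t_0 being -1, roots of the ratio polynomials (C = -1) are the negated parameters.
Consecutive-term ratio: r(k) = (-1/3) * (k+1) (k+1) / [(k+2) (k+1)] - rational in k, leading ratio (-1/3); with t_0 = -1, classification follows.

Classification (C = -1): 2F1 with upper {1, 1}, lower {2}, argument x = -1/3. Verdict at x = -1/3: the I6 logarithm reduction matches (the logarithm: parameters (1,1;2), x = -1/3). Value: (-3) * ln(4/3).
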